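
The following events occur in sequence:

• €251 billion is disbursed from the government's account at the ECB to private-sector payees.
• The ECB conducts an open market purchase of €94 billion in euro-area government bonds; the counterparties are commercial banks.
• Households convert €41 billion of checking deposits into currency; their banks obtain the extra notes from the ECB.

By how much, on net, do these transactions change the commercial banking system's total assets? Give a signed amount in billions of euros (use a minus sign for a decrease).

+€210 billion

Government spending €251 billion: bank balance sheets expand → +€251B.
OMO purchase (from banks) €94 billion: just an asset swap on bank balance sheets → 0.
Currency withdrawal €41 billion: bank balance sheets shrink → −€41B.
Net: 251 + 0 − 41 = +€210 billion.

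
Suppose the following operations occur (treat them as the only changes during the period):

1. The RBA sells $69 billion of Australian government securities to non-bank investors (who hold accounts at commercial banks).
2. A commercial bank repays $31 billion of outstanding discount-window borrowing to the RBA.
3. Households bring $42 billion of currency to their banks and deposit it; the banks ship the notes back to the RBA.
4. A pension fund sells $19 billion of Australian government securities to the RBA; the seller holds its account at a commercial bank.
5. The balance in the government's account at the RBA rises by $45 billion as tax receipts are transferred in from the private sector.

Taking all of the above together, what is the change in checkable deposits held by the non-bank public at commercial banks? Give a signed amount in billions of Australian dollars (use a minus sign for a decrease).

Asset sale (to non-banks) $69 billion: non-bank counterparties' bank balances fall → −$69B.
Discount-window repayment $31 billion: the counterparty is a bank, so public deposits are unchanged → 0.
Currency deposit $42 billion: non-bank counterparties' bank balances rise → +$42B.
Asset purchase (from non-banks) $19 billion: non-bank counterparties' bank balances rise → +$19B.
Government account inflow $45 billion: non-bank counterparties' bank balances fall → −$45B.
Net: −69 + 0 + 42 + 19 − 45 = -$53 billion.

-$53 billion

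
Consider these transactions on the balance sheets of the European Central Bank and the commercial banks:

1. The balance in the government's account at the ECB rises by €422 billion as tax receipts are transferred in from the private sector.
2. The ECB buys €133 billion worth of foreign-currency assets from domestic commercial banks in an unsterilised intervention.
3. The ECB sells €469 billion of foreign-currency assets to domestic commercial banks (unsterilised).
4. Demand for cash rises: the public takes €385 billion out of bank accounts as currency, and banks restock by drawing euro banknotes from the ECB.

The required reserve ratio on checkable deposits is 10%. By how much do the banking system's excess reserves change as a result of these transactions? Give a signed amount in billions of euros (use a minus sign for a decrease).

Government account inflow €422 billion: reserves −€422B, deposits −€422B.
FX purchase €133 billion: reserves +€133B, deposits 0.
FX sale €469 billion: reserves −€469B, deposits 0.
Currency withdrawal €385 billion: reserves −€385B, deposits −€385B.
Totals: Δreserves = −€1143B, Δdeposits = −€807B.
Δrequired reserves = 10% × −€807B = −€80.7B.
Δexcess reserves = Δreserves − Δrequired = −€1143B − (−€80.7B) = -€1062.3 billion.

-€1062.3 billion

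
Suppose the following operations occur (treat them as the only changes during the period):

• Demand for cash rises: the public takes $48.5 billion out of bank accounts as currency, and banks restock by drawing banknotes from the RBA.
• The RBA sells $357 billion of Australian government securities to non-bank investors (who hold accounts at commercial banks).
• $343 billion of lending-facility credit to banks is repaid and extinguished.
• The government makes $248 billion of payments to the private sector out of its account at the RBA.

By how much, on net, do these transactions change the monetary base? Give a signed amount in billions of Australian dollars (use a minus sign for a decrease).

Currency withdrawal $48.5 billion: just a shift between currency and reserves — both are base money → 0.
Asset sale (to non-banks) $357 billion: RBA balance sheet contracts → −$357B.
Discount-window repayment $343 billion: RBA balance sheet contracts → −$343B.
Government spending $248 billion: a non-base liability converts back to reserves → +$248B.
Net: 0 − 357 − 343 + 248 = -$452 billion.

-$452 billion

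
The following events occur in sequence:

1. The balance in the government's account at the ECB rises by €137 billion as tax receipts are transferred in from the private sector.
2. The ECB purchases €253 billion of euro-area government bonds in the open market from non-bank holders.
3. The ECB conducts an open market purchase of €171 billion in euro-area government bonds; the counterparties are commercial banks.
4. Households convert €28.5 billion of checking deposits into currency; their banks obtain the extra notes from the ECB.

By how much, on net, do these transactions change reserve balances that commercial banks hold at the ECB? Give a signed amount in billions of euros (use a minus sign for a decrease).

+€258.5 billion

ECB balance sheet:
  Assets:      Securities +€424B
  Liabilities: Bank reserves +€258.5B, Currency in circulation +€28.5B, Government deposits +€137B
So the change in reserve balances that commercial banks hold at the ECB is +€258.5 billion.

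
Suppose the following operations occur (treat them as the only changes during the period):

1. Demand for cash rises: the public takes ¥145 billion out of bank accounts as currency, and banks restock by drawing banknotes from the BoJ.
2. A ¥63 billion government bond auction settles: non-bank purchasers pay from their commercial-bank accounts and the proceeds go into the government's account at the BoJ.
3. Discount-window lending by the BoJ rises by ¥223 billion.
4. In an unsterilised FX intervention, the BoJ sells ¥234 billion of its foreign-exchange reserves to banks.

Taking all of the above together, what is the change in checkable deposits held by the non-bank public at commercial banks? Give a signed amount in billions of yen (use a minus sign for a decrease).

BoJ balance sheet:
  Assets:      Loans to banks +¥223B, Foreign assets −¥234B
  Liabilities: Bank reserves −¥219B, Currency in circulation +¥145B, Government deposits +¥63B
Commercial banking system:
  Assets:      Reserves at CB −¥219B, Foreign assets +¥234B
  Liabilities: Checkable deposits −¥208B, Borrowings from CB +¥223B
So the change in checkable deposits held by the non-bank public at commercial banks is -¥208 billion.

-¥208 billion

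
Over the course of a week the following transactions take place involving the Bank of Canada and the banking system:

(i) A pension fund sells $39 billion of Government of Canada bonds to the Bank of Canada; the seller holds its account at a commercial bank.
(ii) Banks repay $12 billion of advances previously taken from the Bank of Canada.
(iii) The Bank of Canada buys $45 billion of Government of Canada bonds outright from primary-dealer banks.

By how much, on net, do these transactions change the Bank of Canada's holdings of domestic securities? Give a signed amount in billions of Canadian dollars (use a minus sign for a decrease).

+$84 billion

Asset purchase (from non-banks) $39 billion: securities added to the Bank of Canada's portfolio → +$39B.
Discount-window repayment $12 billion: the Bank of Canada's securities portfolio is untouched → 0.
OMO purchase (from banks) $45 billion: securities added to the Bank of Canada's portfolio → +$45B.
Net: 39 + 0 + 45 = +$84 billion.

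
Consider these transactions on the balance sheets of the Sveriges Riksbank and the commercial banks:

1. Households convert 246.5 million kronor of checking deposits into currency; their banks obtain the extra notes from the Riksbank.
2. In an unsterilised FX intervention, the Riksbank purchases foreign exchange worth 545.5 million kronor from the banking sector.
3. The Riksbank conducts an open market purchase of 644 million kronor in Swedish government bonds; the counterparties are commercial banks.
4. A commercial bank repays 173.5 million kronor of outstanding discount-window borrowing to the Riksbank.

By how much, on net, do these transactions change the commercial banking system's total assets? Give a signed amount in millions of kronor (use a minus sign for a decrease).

Currency withdrawal 246.5 million kronor: bank balance sheets shrink → −246.5M.
FX purchase 545.5 million kronor: just an asset swap on bank balance sheets → 0.
OMO purchase (from banks) 644 million kronor: just an asset swap on bank balance sheets → 0.
Discount-window repayment 173.5 million kronor: bank balance sheets shrink → −173.5M.
Net: −246.5 + 0 + 0 − 173.5 = -420 million.

-420 million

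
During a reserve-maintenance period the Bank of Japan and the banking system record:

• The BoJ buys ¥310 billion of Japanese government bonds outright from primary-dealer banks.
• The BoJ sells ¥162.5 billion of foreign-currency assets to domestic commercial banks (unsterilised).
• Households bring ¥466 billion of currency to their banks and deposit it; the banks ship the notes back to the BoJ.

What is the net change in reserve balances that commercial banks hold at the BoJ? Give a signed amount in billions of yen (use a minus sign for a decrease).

OMO purchase (from banks) ¥310 billion: the BoJ pays by crediting reserve accounts → +¥310B.
FX sale ¥162.5 billion: the buying banks pay out of their reserve balances → −¥162.5B.
Currency deposit ¥466 billion: returned notes are swapped for reserve credit → +¥466B.
Net: 310 − 162.5 + 466 = +¥613.5 billion.

+¥613.5 billion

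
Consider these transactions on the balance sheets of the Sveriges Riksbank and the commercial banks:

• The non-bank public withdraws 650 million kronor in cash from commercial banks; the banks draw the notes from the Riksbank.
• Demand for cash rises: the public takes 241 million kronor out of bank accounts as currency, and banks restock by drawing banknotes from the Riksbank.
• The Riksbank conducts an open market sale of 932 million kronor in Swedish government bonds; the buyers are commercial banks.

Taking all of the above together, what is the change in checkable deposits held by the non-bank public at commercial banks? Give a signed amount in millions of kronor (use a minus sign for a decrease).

-891 million

Currency withdrawal 650 million kronor: non-bank counterparties' bank balances fall → −650M.
Currency withdrawal 241 million kronor: non-bank counterparties' bank balances fall → −241M.
OMO sale (to banks) 932 million kronor: the counterparty is a bank, so public deposits are unchanged → 0.
Net: −650 − 241 + 0 = -891 million.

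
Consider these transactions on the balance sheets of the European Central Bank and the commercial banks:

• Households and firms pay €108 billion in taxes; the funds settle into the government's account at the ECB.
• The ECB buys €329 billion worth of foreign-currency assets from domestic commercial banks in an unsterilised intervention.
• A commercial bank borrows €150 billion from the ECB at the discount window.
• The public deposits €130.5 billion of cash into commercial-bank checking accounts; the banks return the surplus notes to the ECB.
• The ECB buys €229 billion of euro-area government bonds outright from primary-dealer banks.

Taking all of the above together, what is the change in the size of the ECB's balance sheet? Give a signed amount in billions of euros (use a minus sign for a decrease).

ECB balance sheet:
  Assets:      Securities +€229B, Loans to banks +€150B, Foreign assets +€329B
  Liabilities: Bank reserves +€730.5B, Currency in circulation −€130.5B, Government deposits +€108B
Change in total ECB assets = +€708 billion.

+€708 billion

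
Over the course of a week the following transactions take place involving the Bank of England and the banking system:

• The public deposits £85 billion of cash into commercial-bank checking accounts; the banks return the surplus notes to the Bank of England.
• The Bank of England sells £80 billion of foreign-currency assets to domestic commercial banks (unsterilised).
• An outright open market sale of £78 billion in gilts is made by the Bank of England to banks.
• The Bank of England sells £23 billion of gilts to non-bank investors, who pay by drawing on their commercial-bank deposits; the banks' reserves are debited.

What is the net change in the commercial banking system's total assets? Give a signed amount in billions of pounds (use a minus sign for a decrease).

+£62 billion

Bank of England balance sheet:
  Assets:      Securities −£101B, Foreign assets −£80B
  Liabilities: Bank reserves −£96B, Currency in circulation −£85B
Commercial banking system:
  Assets:      Reserves at CB −£96B, Securities +£78B, Foreign assets +£80B
  Liabilities: Checkable deposits +£62B
Change in total bank assets = +£62 billion.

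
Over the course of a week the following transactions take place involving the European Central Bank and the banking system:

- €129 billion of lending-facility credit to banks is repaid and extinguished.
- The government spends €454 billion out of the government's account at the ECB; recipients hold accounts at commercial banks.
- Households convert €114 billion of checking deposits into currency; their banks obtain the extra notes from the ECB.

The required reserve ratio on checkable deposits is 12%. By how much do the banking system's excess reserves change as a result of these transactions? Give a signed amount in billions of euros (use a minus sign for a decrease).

+€170.2 billion

Discount-window repayment €129 billion: reserves −€129B, deposits 0.
Government spending €454 billion: reserves +€454B, deposits +€454B.
Currency withdrawal €114 billion: reserves −€114B, deposits −€114B.
Totals: Δreserves = +€211B, Δdeposits = +€340B.
Δrequired reserves = 12% × +€340B = +€40.8B.
Δexcess reserves = Δreserves − Δrequired = +€211B − (+€40.8B) = +€170.2 billion.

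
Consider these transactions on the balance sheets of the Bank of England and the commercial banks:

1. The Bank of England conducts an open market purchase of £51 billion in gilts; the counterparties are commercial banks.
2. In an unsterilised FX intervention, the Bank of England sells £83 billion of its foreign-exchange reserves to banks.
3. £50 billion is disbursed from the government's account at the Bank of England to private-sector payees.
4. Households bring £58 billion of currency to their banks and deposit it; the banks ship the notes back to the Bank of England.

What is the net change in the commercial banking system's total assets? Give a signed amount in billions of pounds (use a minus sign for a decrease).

+£108 billion

Bank of England balance sheet:
  Assets:      Securities +£51B, Foreign assets −£83B
  Liabilities: Bank reserves +£76B, Currency in circulation −£58B, Government deposits −£50B
Commercial banking system:
  Assets:      Reserves at CB +£76B, Securities −£51B, Foreign assets +£83B
  Liabilities: Checkable deposits +£108B
Change in total bank assets = +£108 billion.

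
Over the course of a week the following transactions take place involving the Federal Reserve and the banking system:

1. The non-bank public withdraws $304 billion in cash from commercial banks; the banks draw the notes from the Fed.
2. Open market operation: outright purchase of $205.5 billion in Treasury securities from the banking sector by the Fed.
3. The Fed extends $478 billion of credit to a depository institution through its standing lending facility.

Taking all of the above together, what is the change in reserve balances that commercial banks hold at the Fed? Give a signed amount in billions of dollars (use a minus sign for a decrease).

+$379.5 billion

Fed balance sheet:
  Assets:      Securities +$205.5B, Loans to banks +$478B
  Liabilities: Bank reserves +$379.5B, Currency in circulation +$304B
Commercial banking system:
  Assets:      Reserves at CB +$379.5B, Securities −$205.5B
  Liabilities: Checkable deposits −$304B, Borrowings from CB +$478B
So the change in reserve balances that commercial banks hold at the Fed is +$379.5 billion.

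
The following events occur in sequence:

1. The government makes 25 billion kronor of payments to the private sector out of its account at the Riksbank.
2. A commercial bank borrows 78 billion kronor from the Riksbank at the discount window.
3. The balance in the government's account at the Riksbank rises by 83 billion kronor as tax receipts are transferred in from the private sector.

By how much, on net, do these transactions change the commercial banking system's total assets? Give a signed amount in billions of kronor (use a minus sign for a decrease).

Government spending 25 billion kronor: bank balance sheets expand → +25B.
Discount-window loan 78 billion kronor: bank balance sheets expand → +78B.
Government account inflow 83 billion kronor: bank balance sheets shrink → −83B.
Net: 25 + 78 − 83 = +20 billion.

+20 billion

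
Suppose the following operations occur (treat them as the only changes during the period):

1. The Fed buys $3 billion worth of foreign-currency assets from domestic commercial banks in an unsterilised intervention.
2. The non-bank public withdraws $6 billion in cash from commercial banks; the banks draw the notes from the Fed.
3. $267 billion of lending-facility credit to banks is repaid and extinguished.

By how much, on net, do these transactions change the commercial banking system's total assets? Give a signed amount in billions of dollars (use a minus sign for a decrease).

-$273 billion

Fed balance sheet:
  Assets:      Loans to banks −$267B, Foreign assets +$3B
  Liabilities: Bank reserves −$270B, Currency in circulation +$6B
Commercial banking system:
  Assets:      Reserves at CB −$270B, Foreign assets −$3B
  Liabilities: Checkable deposits −$6B, Borrowings from CB −$267B
Change in total bank assets = -$273 billion.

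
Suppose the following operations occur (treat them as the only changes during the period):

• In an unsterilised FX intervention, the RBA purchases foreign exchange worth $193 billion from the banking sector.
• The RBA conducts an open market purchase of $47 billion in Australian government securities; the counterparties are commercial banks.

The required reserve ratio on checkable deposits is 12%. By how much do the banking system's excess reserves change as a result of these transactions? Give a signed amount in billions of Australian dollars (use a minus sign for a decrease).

FX purchase $193 billion: reserves +$193B, deposits 0.
OMO purchase (from banks) $47 billion: reserves +$47B, deposits 0.
Totals: Δreserves = +$240B, Δdeposits = 0.
Δrequired reserves = 12% × 0 = 0.
Δexcess reserves = Δreserves − Δrequired = +$240B − (0) = +$240 billion.

+$240 billion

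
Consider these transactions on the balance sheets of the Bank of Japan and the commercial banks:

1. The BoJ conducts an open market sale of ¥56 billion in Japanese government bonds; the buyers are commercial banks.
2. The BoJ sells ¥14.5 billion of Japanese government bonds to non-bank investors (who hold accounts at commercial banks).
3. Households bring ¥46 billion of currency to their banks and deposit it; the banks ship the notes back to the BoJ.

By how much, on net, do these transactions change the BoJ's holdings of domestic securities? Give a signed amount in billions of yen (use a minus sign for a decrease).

OMO sale (to banks) ¥56 billion: securities removed from the BoJ's portfolio → −¥56B.
Asset sale (to non-banks) ¥14.5 billion: securities removed from the BoJ's portfolio → −¥14.5B.
Currency deposit ¥46 billion: the BoJ's securities portfolio is untouched → 0.
Net: −56 − 14.5 + 0 = -¥70.5 billion.

-¥70.5 billion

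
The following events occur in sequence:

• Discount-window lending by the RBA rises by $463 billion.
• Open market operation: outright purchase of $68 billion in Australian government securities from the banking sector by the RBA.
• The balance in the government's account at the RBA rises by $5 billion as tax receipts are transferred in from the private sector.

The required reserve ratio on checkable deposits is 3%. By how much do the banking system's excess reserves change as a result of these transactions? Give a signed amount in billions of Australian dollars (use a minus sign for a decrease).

+$526.15 billion

Discount-window loan $463 billion: reserves +$463B, deposits 0.
OMO purchase (from banks) $68 billion: reserves +$68B, deposits 0.
Government account inflow $5 billion: reserves −$5B, deposits −$5B.
Totals: Δreserves = +$526B, Δdeposits = −$5B.
Δrequired reserves = 3% × −$5B = −$0.15B.
Δexcess reserves = Δreserves − Δrequired = +$526B − (−$0.15B) = +$526.15 billion.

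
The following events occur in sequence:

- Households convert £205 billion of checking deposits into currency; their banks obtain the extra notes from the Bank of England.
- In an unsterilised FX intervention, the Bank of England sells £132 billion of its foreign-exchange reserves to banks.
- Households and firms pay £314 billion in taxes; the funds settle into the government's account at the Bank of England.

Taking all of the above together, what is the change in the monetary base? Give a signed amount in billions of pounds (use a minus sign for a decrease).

-£446 billion

Currency withdrawal £205 billion: just a shift between currency and reserves — both are base money → 0.
FX sale £132 billion: Bank of England balance sheet contracts → −£132B.
Government account inflow £314 billion: reserves shift to a non-base liability → −£314B.
Net: 0 − 132 − 314 = -£446 billion.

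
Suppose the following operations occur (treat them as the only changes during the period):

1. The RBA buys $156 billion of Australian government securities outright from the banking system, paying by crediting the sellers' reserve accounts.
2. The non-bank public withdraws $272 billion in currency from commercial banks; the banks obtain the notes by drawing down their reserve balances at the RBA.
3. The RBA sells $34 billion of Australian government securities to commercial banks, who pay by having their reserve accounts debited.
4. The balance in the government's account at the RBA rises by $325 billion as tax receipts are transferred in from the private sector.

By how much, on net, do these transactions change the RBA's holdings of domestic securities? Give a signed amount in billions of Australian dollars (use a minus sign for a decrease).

RBA balance sheet:
  Assets:      Securities +$122B
  Liabilities: Bank reserves −$475B, Currency in circulation +$272B, Government deposits +$325B
Commercial banking system:
  Assets:      Reserves at CB −$475B, Securities −$122B
  Liabilities: Checkable deposits −$597B
So the change in the RBA's holdings of domestic securities is +$122 billion.

+$122 billion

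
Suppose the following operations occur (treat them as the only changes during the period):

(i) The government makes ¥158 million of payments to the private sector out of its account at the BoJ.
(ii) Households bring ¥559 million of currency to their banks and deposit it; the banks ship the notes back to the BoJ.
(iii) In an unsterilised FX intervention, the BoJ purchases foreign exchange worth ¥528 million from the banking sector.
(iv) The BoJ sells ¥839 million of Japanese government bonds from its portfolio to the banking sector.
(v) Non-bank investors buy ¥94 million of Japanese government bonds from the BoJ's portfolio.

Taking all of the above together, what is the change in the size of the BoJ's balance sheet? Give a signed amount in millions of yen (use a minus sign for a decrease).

BoJ balance sheet:
  Assets:      Securities −¥933M, Foreign assets +¥528M
  Liabilities: Bank reserves +¥312M, Currency in circulation −¥559M, Government deposits −¥158M
Change in total BoJ assets = -¥405 million.

-¥405 million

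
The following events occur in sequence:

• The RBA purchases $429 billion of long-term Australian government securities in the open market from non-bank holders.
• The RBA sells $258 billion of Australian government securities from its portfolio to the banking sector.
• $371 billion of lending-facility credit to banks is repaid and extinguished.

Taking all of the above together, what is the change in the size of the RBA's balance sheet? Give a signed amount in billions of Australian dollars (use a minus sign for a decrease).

RBA balance sheet:
  Assets:      Securities +$171B, Loans to banks −$371B
  Liabilities: Bank reserves −$200B
Commercial banking system:
  Assets:      Reserves at CB −$200B, Securities +$258B
  Liabilities: Checkable deposits +$429B, Borrowings from CB −$371B
Change in total RBA assets = -$200 billion.

-$200 billion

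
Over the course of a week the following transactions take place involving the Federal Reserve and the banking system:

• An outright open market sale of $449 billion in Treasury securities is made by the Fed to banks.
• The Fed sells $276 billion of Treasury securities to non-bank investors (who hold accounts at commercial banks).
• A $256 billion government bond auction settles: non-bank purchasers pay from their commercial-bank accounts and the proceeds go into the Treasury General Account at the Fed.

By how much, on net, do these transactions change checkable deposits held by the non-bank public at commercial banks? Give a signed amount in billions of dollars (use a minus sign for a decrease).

OMO sale (to banks) $449 billion: the counterparty is a bank, so public deposits are unchanged → 0.
Asset sale (to non-banks) $276 billion: non-bank counterparties' bank balances fall → −$276B.
Government account inflow $256 billion: non-bank counterparties' bank balances fall → −$256B.
Net: 0 − 276 − 256 = -$532 billion.

-$532 billion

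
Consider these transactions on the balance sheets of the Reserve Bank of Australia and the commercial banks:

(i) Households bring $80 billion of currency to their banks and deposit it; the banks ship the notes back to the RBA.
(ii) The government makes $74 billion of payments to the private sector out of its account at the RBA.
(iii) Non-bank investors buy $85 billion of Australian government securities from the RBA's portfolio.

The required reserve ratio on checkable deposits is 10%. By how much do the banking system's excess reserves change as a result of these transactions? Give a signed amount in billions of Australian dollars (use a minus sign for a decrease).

+$62.1 billion

Currency deposit $80 billion: reserves +$80B, deposits +$80B.
Government spending $74 billion: reserves +$74B, deposits +$74B.
Asset sale (to non-banks) $85 billion: reserves −$85B, deposits −$85B.
Totals: Δreserves = +$69B, Δdeposits = +$69B.
Δrequired reserves = 10% × +$69B = +$6.9B.
Δexcess reserves = Δreserves − Δrequired = +$69B − (+$6.9B) = +$62.1 billion.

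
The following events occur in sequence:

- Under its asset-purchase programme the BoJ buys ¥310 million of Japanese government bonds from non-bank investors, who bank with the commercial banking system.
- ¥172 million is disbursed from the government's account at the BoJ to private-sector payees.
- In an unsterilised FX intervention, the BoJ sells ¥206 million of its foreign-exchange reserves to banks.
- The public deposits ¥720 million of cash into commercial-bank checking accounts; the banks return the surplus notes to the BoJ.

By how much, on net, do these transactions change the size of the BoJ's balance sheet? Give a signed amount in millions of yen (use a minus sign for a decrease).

+¥104 million

Asset purchase (from non-banks) ¥310 million: a BoJ asset is acquired → +¥310M.
Government spending ¥172 million: only the composition of liabilities changes → 0.
FX sale ¥206 million: a BoJ asset is shed → −¥206M.
Currency deposit ¥720 million: only the composition of liabilities changes → 0.
Net: 310 + 0 − 206 + 0 = +¥104 million.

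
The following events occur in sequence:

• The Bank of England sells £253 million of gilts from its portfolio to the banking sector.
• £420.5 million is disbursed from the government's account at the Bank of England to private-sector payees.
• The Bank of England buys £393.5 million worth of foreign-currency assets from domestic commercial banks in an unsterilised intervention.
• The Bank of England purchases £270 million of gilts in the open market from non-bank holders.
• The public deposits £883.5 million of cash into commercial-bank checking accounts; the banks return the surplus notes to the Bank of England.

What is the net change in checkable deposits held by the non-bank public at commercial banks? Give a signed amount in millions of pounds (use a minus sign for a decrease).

+£1574 million

Bank of England balance sheet:
  Assets:      Securities +£17M, Foreign assets +£393.5M
  Liabilities: Bank reserves +£1714.5M, Currency in circulation −£883.5M, Government deposits −£420.5M
Commercial banking system:
  Assets:      Reserves at CB +£1714.5M, Securities +£253M, Foreign assets −£393.5M
  Liabilities: Checkable deposits +£1574M
So the change in checkable deposits held by the non-bank public at commercial banks is +£1574 million.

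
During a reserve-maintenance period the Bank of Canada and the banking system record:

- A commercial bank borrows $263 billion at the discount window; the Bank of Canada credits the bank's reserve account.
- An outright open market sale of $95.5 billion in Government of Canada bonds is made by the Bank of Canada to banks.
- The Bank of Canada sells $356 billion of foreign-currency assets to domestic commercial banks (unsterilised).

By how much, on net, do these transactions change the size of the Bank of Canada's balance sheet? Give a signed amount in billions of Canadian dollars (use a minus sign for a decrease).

Bank of Canada balance sheet:
  Assets:      Securities −$95.5B, Loans to banks +$263B, Foreign assets −$356B
  Liabilities: Bank reserves −$188.5B
Commercial banking system:
  Assets:      Reserves at CB −$188.5B, Securities +$95.5B, Foreign assets +$356B
  Liabilities: Borrowings from CB +$263B
Change in total Bank of Canada assets = -$188.5 billion.

-$188.5 billion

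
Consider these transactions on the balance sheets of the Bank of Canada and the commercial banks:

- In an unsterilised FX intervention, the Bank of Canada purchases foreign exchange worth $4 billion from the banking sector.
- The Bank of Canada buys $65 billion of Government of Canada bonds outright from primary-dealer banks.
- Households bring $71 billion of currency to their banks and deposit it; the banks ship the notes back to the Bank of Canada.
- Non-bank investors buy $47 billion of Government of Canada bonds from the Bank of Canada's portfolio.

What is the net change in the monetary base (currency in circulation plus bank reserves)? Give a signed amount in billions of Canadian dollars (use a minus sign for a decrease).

FX purchase $4 billion: Bank of Canada balance sheet expands → +$4B.
OMO purchase (from banks) $65 billion: Bank of Canada balance sheet expands → +$65B.
Currency deposit $71 billion: just a shift between currency and reserves — both are base money → 0.
Asset sale (to non-banks) $47 billion: Bank of Canada balance sheet contracts → −$47B.
Net: 4 + 65 + 0 − 47 = +$22 billion.

+$22 billion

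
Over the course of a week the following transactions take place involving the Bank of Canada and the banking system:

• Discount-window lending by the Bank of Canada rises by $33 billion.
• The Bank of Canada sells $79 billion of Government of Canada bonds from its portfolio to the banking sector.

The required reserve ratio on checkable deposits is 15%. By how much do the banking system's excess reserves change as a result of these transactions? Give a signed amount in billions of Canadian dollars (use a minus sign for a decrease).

Discount-window loan $33 billion: reserves +$33B, deposits 0.
OMO sale (to banks) $79 billion: reserves −$79B, deposits 0.
Totals: Δreserves = −$46B, Δdeposits = 0.
Δrequired reserves = 15% × 0 = 0.
Δexcess reserves = Δreserves − Δrequired = −$46B − (0) = -$46 billion.

-$46 billion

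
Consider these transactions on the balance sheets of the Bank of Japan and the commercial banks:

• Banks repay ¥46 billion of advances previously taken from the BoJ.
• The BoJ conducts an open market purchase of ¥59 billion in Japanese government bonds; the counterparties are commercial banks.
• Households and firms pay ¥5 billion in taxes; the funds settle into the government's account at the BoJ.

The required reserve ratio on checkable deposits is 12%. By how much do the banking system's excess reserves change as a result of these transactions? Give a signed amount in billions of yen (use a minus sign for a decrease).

+¥8.6 billion

Discount-window repayment ¥46 billion: reserves −¥46B, deposits 0.
OMO purchase (from banks) ¥59 billion: reserves +¥59B, deposits 0.
Government account inflow ¥5 billion: reserves −¥5B, deposits −¥5B.
Totals: Δreserves = +¥8B, Δdeposits = −¥5B.
Δrequired reserves = 12% × −¥5B = −¥0.6B.
Δexcess reserves = Δreserves − Δrequired = +¥8B − (−¥0.6B) = +¥8.6 billion.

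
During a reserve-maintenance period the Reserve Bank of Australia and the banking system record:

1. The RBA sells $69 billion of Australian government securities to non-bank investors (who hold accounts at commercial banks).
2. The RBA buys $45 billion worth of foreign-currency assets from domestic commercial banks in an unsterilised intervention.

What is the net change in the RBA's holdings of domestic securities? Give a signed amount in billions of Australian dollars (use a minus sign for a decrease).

Asset sale (to non-banks) $69 billion: securities removed from the RBA's portfolio → −$69B.
FX purchase $45 billion: the RBA's securities portfolio is untouched → 0.
Net: −69 + 0 = -$69 billion.

-$69 billion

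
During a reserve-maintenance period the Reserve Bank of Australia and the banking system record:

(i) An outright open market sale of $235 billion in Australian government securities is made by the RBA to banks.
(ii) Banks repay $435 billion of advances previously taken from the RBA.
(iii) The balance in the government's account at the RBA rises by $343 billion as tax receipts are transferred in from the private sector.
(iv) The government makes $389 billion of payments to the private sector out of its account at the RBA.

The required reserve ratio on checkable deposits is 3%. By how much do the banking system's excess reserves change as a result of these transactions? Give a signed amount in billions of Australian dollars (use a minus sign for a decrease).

OMO sale (to banks) $235 billion: reserves −$235B, deposits 0.
Discount-window repayment $435 billion: reserves −$435B, deposits 0.
Government account inflow $343 billion: reserves −$343B, deposits −$343B.
Government spending $389 billion: reserves +$389B, deposits +$389B.
Totals: Δreserves = −$624B, Δdeposits = +$46B.
Δrequired reserves = 3% × +$46B = +$1.38B.
Δexcess reserves = Δreserves − Δrequired = −$624B − (+$1.38B) = -$625.38 billion.

-$625.38 billion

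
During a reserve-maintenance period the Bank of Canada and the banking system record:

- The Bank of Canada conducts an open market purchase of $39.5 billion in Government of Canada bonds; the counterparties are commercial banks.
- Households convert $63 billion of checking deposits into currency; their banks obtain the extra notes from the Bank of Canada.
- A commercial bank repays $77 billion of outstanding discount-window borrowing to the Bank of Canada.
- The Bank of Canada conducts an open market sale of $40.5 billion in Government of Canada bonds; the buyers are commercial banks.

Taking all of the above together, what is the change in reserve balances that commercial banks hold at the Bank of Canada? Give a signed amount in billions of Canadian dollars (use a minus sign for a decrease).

OMO purchase (from banks) $39.5 billion: the Bank of Canada pays by crediting reserve accounts → +$39.5B.
Currency withdrawal $63 billion: banks swap reserves for currency → −$63B.
Discount-window repayment $77 billion: repayment is debited from reserves → −$77B.
OMO sale (to banks) $40.5 billion: the buying banks pay out of their reserve balances → −$40.5B.
Net: 39.5 − 63 − 77 − 40.5 = -$141 billion.

-$141 billion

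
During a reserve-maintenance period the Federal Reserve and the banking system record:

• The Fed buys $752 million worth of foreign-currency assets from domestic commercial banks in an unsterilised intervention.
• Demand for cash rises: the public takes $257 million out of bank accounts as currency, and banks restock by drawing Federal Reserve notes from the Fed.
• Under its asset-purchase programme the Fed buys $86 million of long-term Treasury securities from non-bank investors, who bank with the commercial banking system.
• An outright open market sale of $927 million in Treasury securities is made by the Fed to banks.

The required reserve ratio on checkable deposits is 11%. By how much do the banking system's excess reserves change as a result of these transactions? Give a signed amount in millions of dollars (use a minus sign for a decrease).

-$327.19 million

FX purchase $752 million: reserves +$752M, deposits 0.
Currency withdrawal $257 million: reserves −$257M, deposits −$257M.
Asset purchase (from non-banks) $86 million: reserves +$86M, deposits +$86M.
OMO sale (to banks) $927 million: reserves −$927M, deposits 0.
Totals: Δreserves = −$346M, Δdeposits = −$171M.
Δrequired reserves = 11% × −$171M = −$18.81M.
Δexcess reserves = Δreserves − Δrequired = −$346M − (−$18.81M) = -$327.19 million.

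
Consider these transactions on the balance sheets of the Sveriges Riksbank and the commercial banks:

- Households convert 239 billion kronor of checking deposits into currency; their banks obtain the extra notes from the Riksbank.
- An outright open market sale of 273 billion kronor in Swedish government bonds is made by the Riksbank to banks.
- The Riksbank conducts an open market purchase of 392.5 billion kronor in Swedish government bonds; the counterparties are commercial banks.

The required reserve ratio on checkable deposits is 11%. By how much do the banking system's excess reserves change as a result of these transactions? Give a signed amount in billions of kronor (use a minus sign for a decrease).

-93.21 billion

Currency withdrawal 239 billion kronor: reserves −239B, deposits −239B.
OMO sale (to banks) 273 billion kronor: reserves −273B, deposits 0.
OMO purchase (from banks) 392.5 billion kronor: reserves +392.5B, deposits 0.
Totals: Δreserves = −119.5B, Δdeposits = −239B.
Δrequired reserves = 11% × −239B = −26.29B.
Δexcess reserves = Δreserves − Δrequired = −119.5B − (−26.29B) = -93.21 billion.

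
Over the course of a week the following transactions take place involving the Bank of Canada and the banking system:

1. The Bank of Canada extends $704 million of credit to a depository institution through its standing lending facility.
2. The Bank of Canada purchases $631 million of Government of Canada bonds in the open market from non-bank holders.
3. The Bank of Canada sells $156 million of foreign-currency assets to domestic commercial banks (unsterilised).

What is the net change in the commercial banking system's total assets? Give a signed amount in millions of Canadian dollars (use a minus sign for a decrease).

Bank of Canada balance sheet:
  Assets:      Securities +$631M, Loans to banks +$704M, Foreign assets −$156M
  Liabilities: Bank reserves +$1179M
Commercial banking system:
  Assets:      Reserves at CB +$1179M, Foreign assets +$156M
  Liabilities: Checkable deposits +$631M, Borrowings from CB +$704M
Change in total bank assets = +$1335 million.

+$1335 million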